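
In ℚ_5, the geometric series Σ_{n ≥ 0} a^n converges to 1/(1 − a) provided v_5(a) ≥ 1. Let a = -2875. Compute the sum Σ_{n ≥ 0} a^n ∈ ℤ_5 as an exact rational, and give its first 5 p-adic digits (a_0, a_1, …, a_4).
Σ a^n = 1/(1 − a) = 1/2876;  first 5 digits = (1, 0, 0, 2, 0)

v_5(a) = 3 ≥ 1, so the series converges in ℤ_5 to 1/(1 − a) = 1/(1 − (-2875)) = 1/2876. Expand this rational in ℤ_5: compute digits iteratively via d_i = x_i mod 5, x_{i+1} = (x_i − d_i)/5. The first 5 digits are (1, 0, 0, 2, 0).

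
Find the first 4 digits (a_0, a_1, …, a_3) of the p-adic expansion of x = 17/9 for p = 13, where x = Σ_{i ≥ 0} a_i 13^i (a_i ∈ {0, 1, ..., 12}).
(a_0, …, a_3) = (12, 5, 1, 10)

v_13(17/9) = 0 (numerator and denominator both coprime to 13), so x ∈ ℤ_13^×. Compute digits iteratively via a_i = x_i mod 13, x_{i+1} = (x_i − a_i)/13, with x_0 = x:
  x_0 = 17/9;  a_0 = 12;  x_1 = (x_0 − 12)/13 = -7/9
  x_1 = -7/9;  a_1 = 5;  x_2 = (x_1 − 5)/13 = -4/9
  x_2 = -4/9;  a_2 = 1;  x_3 = (x_2 − 1)/13 = -1/9
  x_3 = -1/9;  a_3 = 10;  x_4 = (x_3 − 10)/13 = -7/9
Digits: (12, 5, 1, 10).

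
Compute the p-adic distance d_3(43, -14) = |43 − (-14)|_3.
d_3(43, -14) = 1/3

Step 1 — x − y = 43 − (-14) = 57. Step 2 — v_3(57) = 1 (factor: 57 = (3^1 · 19); the sign does not affect v_p). Step 3 — |x − y|_3 = 3^{-1} = 1/3.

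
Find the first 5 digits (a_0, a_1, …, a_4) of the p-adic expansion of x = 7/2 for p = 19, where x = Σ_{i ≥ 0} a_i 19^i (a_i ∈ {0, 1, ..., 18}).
(a_0, …, a_4) = (13, 9, 9, 9, 9)

v_19(7/2) = 0 (numerator and denominator both coprime to 19), so x ∈ ℤ_19^×. Compute digits iteratively via a_i = x_i mod 19, x_{i+1} = (x_i − a_i)/19, with x_0 = x:
  x_0 = 7/2;  a_0 = 13;  x_1 = (x_0 − 13)/19 = -1/2
  x_1 = -1/2;  a_1 = 9;  x_2 = (x_1 − 9)/19 = -1/2
  x_2 = -1/2;  a_2 = 9;  x_3 = (x_2 − 9)/19 = -1/2
  x_3 = -1/2;  a_3 = 9;  x_4 = (x_3 − 9)/19 = -1/2
  x_4 = -1/2;  a_4 = 9;  x_5 = (x_4 − 9)/19 = -1/2
Digits: (13, 9, 9, 9, 9).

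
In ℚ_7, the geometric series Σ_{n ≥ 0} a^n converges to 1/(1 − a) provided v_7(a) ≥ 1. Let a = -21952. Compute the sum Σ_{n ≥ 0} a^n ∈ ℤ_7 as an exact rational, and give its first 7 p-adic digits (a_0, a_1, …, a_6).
Σ a^n = 1/(1 − a) = 1/21953;  first 7 digits = (1, 0, 0, 6, 4, 5, 0)

v_7(a) = 3 ≥ 1, so the series converges in ℤ_7 to 1/(1 − a) = 1/(1 − (-21952)) = 1/21953. Expand this rational in ℤ_7: compute digits iteratively via d_i = x_i mod 7, x_{i+1} = (x_i − d_i)/7. The first 7 digits are (1, 0, 0, 6, 4, 5, 0).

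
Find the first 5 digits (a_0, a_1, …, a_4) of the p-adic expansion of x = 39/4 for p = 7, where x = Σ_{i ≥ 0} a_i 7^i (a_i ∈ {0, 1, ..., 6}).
(a_0, …, a_4) = (1, 3, 5, 1, 5)

v_7(39/4) = 0 (numerator and denominator both coprime to 7), so x ∈ ℤ_7^×. Compute digits iteratively via a_i = x_i mod 7, x_{i+1} = (x_i − a_i)/7, with x_0 = x:
  x_0 = 39/4;  a_0 = 1;  x_1 = (x_0 − 1)/7 = 5/4
  x_1 = 5/4;  a_1 = 3;  x_2 = (x_1 − 3)/7 = -1/4
  x_2 = -1/4;  a_2 = 5;  x_3 = (x_2 − 5)/7 = -3/4
  x_3 = -3/4;  a_3 = 1;  x_4 = (x_3 − 1)/7 = -1/4
  x_4 = -1/4;  a_4 = 5;  x_5 = (x_4 − 5)/7 = -3/4
Digits: (1, 3, 5, 1, 5).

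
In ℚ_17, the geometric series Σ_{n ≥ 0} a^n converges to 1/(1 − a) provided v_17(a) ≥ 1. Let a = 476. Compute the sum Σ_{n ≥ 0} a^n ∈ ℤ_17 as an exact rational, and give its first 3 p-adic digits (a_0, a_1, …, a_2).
Σ a^n = 1/(1 − a) = -1/475;  first 3 digits = (1, 11, 3)

v_17(a) = 1 ≥ 1, so the series converges in ℤ_17 to 1/(1 − a) = 1/(1 − 476) = -1/475. Expand this rational in ℤ_17: compute digits iteratively via d_i = x_i mod 17, x_{i+1} = (x_i − d_i)/17. The first 3 digits are (1, 11, 3).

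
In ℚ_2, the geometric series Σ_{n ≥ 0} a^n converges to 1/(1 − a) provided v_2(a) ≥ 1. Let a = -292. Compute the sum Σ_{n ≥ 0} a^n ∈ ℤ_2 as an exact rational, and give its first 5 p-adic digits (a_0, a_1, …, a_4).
Σ a^n = 1/(1 − a) = 1/293;  first 5 digits = (1, 0, 1, 1, 0)

v_2(a) = 2 ≥ 1, so the series converges in ℤ_2 to 1/(1 − a) = 1/(1 − (-292)) = 1/293. Expand this rational in ℤ_2: compute digits iteratively via d_i = x_i mod 2, x_{i+1} = (x_i − d_i)/2. The first 5 digits are (1, 0, 1, 1, 0).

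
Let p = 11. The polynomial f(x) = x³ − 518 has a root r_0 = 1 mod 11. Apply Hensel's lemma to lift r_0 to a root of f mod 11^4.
r_3 = 8482 (mod 14641)

Hensel: r_{i+1} = r_i − f(r_i)/f′(r_i) mod 11^{i+2}, where f′(x) = 3x². Iterate:
  r_0 = 1 (mod 11)
  r_1 = 12 (mod 121)
  r_2 = 496 (mod 1331)
  r_3 = 8482 (mod 14641)
Final: r = 8482 with f(r) ≡ 0 mod 11^4.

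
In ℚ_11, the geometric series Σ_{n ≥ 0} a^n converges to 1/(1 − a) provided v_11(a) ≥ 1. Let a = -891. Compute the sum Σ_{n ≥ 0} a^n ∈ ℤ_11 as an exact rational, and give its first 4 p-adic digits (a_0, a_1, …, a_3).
Σ a^n = 1/(1 − a) = 1/892;  first 4 digits = (1, 7, 8, 3)

v_11(a) = 1 ≥ 1, so the series converges in ℤ_11 to 1/(1 − a) = 1/(1 − (-891)) = 1/892. Expand this rational in ℤ_11: compute digits iteratively via d_i = x_i mod 11, x_{i+1} = (x_i − d_i)/11. The first 4 digits are (1, 7, 8, 3).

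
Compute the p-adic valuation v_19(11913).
v_19(11913) = 2

v_19(n) is the largest exponent k such that 19^k divides n. Factor out: 11913 = 19^2 · 33. (Sign doesn't affect v_p.) So v_19(11913) = 2.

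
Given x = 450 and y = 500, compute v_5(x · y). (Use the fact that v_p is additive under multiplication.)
v_5(225000) = 5

v_p(x) = 2 (factor: 450 = 5^2 · 18); v_p(y) = 3 (factor: 500 = 5^3 · 4). Additivity: v_p(xy) = v_p(x) + v_p(y) = 2 + 3 = 5. (Direct check: xy = 225000 = 5^5 · (72).)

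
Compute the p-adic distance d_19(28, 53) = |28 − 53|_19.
d_19(28, 53) = 1

Step 1 — x − y = 28 − 53 = -25. Step 2 — v_19(-25) = 0 (factor: -25 = −(19^0 · 25); the sign does not affect v_p). Step 3 — |x − y|_19 = 19^{0} = 1.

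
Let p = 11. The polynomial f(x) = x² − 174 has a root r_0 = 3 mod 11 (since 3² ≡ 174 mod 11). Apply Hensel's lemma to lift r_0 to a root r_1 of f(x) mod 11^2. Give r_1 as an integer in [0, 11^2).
r_1 = 91 (mod 121)

Hensel's recurrence: r_{i+1} = r_i − f(r_i)·(f′(r_i))^{-1} mod 11^{i+2}, with f′(x) = 2x. Iterate:
  r_0 = 3 (mod 11)
  r_1 = 91 (mod 121)
Final: r_1 = 91, and one checks f(r_1) ≡ 0 mod 11^2.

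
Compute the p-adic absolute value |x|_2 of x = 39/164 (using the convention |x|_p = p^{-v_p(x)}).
|39/164|_2 = 4

Step 1 — compute v_2(x) by factoring powers of 2 out of the numerator and denominator: v_2(39/164) = -2. Step 2 — apply |x|_p = p^{-v_p(x)} = 2^{2} = 4.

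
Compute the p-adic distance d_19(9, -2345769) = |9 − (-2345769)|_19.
d_19(9, -2345769) = 1/130321

Step 1 — x − y = 9 − (-2345769) = 2345778. Step 2 — v_19(2345778) = 4 (factor: 2345778 = (19^4 · 18); the sign does not affect v_p). Step 3 — |x − y|_19 = 19^{-4} = 1/130321.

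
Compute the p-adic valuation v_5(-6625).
v_5(-6625) = 3

v_5(n) is the largest exponent k such that 5^k divides n. Factor out: -6625 = -5^3 · 53. (Sign doesn't affect v_p.) So v_5(-6625) = 3.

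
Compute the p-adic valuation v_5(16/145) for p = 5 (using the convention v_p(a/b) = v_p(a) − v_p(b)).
v_5(16/145) = -1

Factor powers of 5 from the numerator and denominator of the reduced fraction: 16 = 5^0 · 16 and 145 = 5^1 · 29. Apply v_p(a/b) = v_p(a) − v_p(b): v_5(16/145) = 0 − 1 = -1.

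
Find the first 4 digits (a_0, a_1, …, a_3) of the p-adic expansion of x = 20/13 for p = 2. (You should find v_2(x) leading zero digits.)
(a_0, …, a_3) = (0, 0, 1, 0)

v_2(20/13) = 2, so a_0 = ... = a_1 = 0. Factor out: x = 2^2 · u with u = 5/13 a unit in ℤ_2. Expand u iteratively via a_{v+i} = u_i mod 2, u_{i+1} = (u_i − a_{v+i})/2:
  u_0 = 5/13;  a_2 = 1;  u_1 = (u_0 − 1)/2 = -4/13
  u_1 = -4/13;  a_3 = 0;  u_2 = (u_1 − 0)/2 = -2/13
Digits: (0, 0, 1, 0).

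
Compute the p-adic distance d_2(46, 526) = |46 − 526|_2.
d_2(46, 526) = 1/32

Step 1 — x − y = 46 − 526 = -480. Step 2 — v_2(-480) = 5 (factor: -480 = −(2^5 · 15); the sign does not affect v_p). Step 3 — |x − y|_2 = 2^{-5} = 1/32.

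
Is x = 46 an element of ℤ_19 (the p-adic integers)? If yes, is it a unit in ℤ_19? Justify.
x ∈ ℤ_19^× (unit); v_19(x) = 0

ℤ_19 = {x ∈ ℚ_19 : v_19(x) ≥ 0} and ℤ_19^× = {x ∈ ℤ_19 : v_19(x) = 0}. Here v_19(46) = v_19(num) − v_19(den) = 0; compare against these criteria.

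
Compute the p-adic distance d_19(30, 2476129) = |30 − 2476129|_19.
d_19(30, 2476129) = 1/2476099

Step 1 — x − y = 30 − 2476129 = -2476099. Step 2 — v_19(-2476099) = 5 (factor: -2476099 = −(19^5 · 1); the sign does not affect v_p). Step 3 — |x − y|_19 = 19^{-5} = 1/2476099.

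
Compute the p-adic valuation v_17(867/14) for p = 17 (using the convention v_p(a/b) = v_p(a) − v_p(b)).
v_17(867/14) = 2

Factor powers of 17 from the numerator and denominator of the reduced fraction: 867 = 17^2 · 3 and 14 = 17^0 · 14. Apply v_p(a/b) = v_p(a) − v_p(b): v_17(867/14) = 2 − 0 = 2.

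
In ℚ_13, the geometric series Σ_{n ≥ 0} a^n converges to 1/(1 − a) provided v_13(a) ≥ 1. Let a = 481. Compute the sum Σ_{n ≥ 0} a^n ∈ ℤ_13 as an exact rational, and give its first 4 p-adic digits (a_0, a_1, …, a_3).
Σ a^n = 1/(1 − a) = -1/480;  first 4 digits = (1, 11, 6, 6)

v_13(a) = 1 ≥ 1, so the series converges in ℤ_13 to 1/(1 − a) = 1/(1 − 481) = -1/480. Expand this rational in ℤ_13: compute digits iteratively via d_i = x_i mod 13, x_{i+1} = (x_i − d_i)/13. The first 4 digits are (1, 11, 6, 6).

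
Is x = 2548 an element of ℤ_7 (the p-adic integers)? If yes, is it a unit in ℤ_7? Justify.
x ∈ ℤ_7 but not a unit; v_7(x) = 2 > 0

ℤ_7 = {x ∈ ℚ_7 : v_7(x) ≥ 0} and ℤ_7^× = {x ∈ ℤ_7 : v_7(x) = 0}. Here v_7(2548) = v_7(num) − v_7(den) = 2; compare against these criteria.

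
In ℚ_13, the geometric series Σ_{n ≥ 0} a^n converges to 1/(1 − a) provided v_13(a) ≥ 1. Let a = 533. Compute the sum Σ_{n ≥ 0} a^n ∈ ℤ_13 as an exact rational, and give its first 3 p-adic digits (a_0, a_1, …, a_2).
Σ a^n = 1/(1 − a) = -1/532;  first 3 digits = (1, 2, 7)

v_13(a) = 1 ≥ 1, so the series converges in ℤ_13 to 1/(1 − a) = 1/(1 − 533) = -1/532. Expand this rational in ℤ_13: compute digits iteratively via d_i = x_i mod 13, x_{i+1} = (x_i − d_i)/13. The first 3 digits are (1, 2, 7).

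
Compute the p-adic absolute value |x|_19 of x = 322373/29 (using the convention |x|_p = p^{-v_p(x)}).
|322373/29|_19 = 1/6859

Step 1 — compute v_19(x) by factoring powers of 19 out of the numerator and denominator: v_19(322373/29) = 3. Step 2 — apply |x|_p = p^{-v_p(x)} = 19^{-3} = 1/6859.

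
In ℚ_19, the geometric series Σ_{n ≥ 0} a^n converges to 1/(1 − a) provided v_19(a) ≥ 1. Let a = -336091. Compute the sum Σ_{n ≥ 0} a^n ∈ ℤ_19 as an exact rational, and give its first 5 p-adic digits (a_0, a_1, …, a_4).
Σ a^n = 1/(1 − a) = 1/336092;  first 5 digits = (1, 0, 0, 8, 16)

v_19(a) = 3 ≥ 1, so the series converges in ℤ_19 to 1/(1 − a) = 1/(1 − (-336091)) = 1/336092. Expand this rational in ℤ_19: compute digits iteratively via d_i = x_i mod 19, x_{i+1} = (x_i − d_i)/19. The first 5 digits are (1, 0, 0, 8, 16).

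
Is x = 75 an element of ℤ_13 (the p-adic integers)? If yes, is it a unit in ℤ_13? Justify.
x ∈ ℤ_13^× (unit); v_13(x) = 0

ℤ_13 = {x ∈ ℚ_13 : v_13(x) ≥ 0} and ℤ_13^× = {x ∈ ℤ_13 : v_13(x) = 0}. Here v_13(75) = v_13(num) − v_13(den) = 0; compare against these criteria.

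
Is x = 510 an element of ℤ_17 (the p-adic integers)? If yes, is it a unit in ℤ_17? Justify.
x ∈ ℤ_17 but not a unit; v_17(x) = 1 > 0

ℤ_17 = {x ∈ ℚ_17 : v_17(x) ≥ 0} and ℤ_17^× = {x ∈ ℤ_17 : v_17(x) = 0}. Here v_17(510) = v_17(num) − v_17(den) = 1; compare against these criteria.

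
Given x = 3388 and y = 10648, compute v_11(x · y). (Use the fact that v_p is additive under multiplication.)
v_11(36075424) = 5

v_p(x) = 2 (factor: 3388 = 11^2 · 28); v_p(y) = 3 (factor: 10648 = 11^3 · 8). Additivity: v_p(xy) = v_p(x) + v_p(y) = 2 + 3 = 5. (Direct check: xy = 36075424 = 11^5 · (224).)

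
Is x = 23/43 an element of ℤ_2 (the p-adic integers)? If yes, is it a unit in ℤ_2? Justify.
x ∈ ℤ_2^× (unit); v_2(x) = 0

ℤ_2 = {x ∈ ℚ_2 : v_2(x) ≥ 0} and ℤ_2^× = {x ∈ ℤ_2 : v_2(x) = 0}. Here v_2(23/43) = v_2(num) − v_2(den) = 0; compare against these criteria.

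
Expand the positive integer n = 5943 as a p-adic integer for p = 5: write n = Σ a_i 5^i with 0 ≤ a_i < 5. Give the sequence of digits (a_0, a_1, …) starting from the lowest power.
(a_0, a_1, …) = (3, 3, 2, 2, 4, 1)

Repeated division by 5 gives the digits low-to-high: 5943 = 3 + 3·5^1 + 2·5^2 + 2·5^3 + 4·5^4 + 1·5^5. Digit sequence: (3, 3, 2, 2, 4, 1).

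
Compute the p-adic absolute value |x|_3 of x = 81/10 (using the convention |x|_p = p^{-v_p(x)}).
|81/10|_3 = 1/81

Step 1 — compute v_3(x) by factoring powers of 3 out of the numerator and denominator: v_3(81/10) = 4. Step 2 — apply |x|_p = p^{-v_p(x)} = 3^{-4} = 1/81.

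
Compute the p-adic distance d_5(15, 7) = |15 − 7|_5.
d_5(15, 7) = 1

Step 1 — x − y = 15 − 7 = 8. Step 2 — v_5(8) = 0 (factor: 8 = (5^0 · 8); the sign does not affect v_p). Step 3 — |x − y|_5 = 5^{0} = 1.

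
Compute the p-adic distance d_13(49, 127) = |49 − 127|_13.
d_13(49, 127) = 1/13

Step 1 — x − y = 49 − 127 = -78. Step 2 — v_13(-78) = 1 (factor: -78 = −(13^1 · 6); the sign does not affect v_p). Step 3 — |x − y|_13 = 13^{-1} = 1/13.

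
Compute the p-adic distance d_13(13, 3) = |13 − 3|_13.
d_13(13, 3) = 1

Step 1 — x − y = 13 − 3 = 10. Step 2 — v_13(10) = 0 (factor: 10 = (13^0 · 10); the sign does not affect v_p). Step 3 — |x − y|_13 = 13^{0} = 1.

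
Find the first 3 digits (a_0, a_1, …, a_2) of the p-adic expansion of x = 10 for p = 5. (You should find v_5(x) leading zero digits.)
(a_0, …, a_2) = (0, 2, 0)

v_5(10) = 1, so a_0 = ... = a_0 = 0. Factor out: x = 5^1 · u with u = 2 a unit in ℤ_5. Expand u iteratively via a_{v+i} = u_i mod 5, u_{i+1} = (u_i − a_{v+i})/5:
  u_0 = 2;  a_1 = 2;  u_1 = (u_0 − 2)/5 = 0
  u_1 = 0;  a_2 = 0;  u_2 = (u_1 − 0)/5 = 0
Digits: (0, 2, 0).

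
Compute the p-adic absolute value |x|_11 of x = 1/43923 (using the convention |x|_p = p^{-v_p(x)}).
|1/43923|_11 = 14641

Step 1 — compute v_11(x) by factoring powers of 11 out of the numerator and denominator: v_11(1/43923) = -4. Step 2 — apply |x|_p = p^{-v_p(x)} = 11^{4} = 14641.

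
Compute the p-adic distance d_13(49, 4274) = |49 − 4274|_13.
d_13(49, 4274) = 1/169

Step 1 — x − y = 49 − 4274 = -4225. Step 2 — v_13(-4225) = 2 (factor: -4225 = −(13^2 · 25); the sign does not affect v_p). Step 3 — |x − y|_13 = 13^{-2} = 1/169.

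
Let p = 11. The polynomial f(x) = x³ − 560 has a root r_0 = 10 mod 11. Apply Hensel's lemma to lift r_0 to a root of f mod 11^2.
r_1 = 65 (mod 121)

Hensel: r_{i+1} = r_i − f(r_i)/f′(r_i) mod 11^{i+2}, where f′(x) = 3x². Iterate:
  r_0 = 10 (mod 11)
  r_1 = 65 (mod 121)
Final: r = 65 with f(r) ≡ 0 mod 11^2.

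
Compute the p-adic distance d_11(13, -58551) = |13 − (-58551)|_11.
d_11(13, -58551) = 1/14641

Step 1 — x − y = 13 − (-58551) = 58564. Step 2 — v_11(58564) = 4 (factor: 58564 = (11^4 · 4); the sign does not affect v_p). Step 3 — |x − y|_11 = 11^{-4} = 1/14641.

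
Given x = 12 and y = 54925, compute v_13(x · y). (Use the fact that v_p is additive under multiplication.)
v_13(659100) = 3

v_p(x) = 0 (factor: 12 = 13^0 · 12); v_p(y) = 3 (factor: 54925 = 13^3 · 25). Additivity: v_p(xy) = v_p(x) + v_p(y) = 0 + 3 = 3. (Direct check: xy = 659100 = 13^3 · (300).)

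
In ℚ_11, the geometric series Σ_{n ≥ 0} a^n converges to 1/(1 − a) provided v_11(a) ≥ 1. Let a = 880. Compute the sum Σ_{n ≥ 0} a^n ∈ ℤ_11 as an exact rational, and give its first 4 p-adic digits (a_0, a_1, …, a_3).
Σ a^n = 1/(1 − a) = -1/879;  first 4 digits = (1, 3, 5, 4)

v_11(a) = 1 ≥ 1, so the series converges in ℤ_11 to 1/(1 − a) = 1/(1 − 880) = -1/879. Expand this rational in ℤ_11: compute digits iteratively via d_i = x_i mod 11, x_{i+1} = (x_i − d_i)/11. The first 4 digits are (1, 3, 5, 4).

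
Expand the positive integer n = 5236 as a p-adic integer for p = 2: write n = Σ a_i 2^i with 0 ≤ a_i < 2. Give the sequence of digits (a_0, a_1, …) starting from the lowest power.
(a_0, a_1, …) = (0, 0, 1, 0, 1, 1, 1, 0, 0, 0, 1, 0, 1)

Repeated division by 2 gives the digits low-to-high: 5236 = 1·2^2 + 1·2^4 + 1·2^5 + 1·2^6 + 1·2^10 + 1·2^12. Digit sequence: (0, 0, 1, 0, 1, 1, 1, 0, 0, 0, 1, 0, 1).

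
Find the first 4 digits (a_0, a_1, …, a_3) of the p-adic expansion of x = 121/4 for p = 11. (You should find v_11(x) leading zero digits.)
(a_0, …, a_3) = (0, 0, 3, 8)

v_11(121/4) = 2, so a_0 = ... = a_1 = 0. Factor out: x = 11^2 · u with u = 1/4 a unit in ℤ_11. Expand u iteratively via a_{v+i} = u_i mod 11, u_{i+1} = (u_i − a_{v+i})/11:
  u_0 = 1/4;  a_2 = 3;  u_1 = (u_0 − 3)/11 = -1/4
  u_1 = -1/4;  a_3 = 8;  u_2 = (u_1 − 8)/11 = -3/4
Digits: (0, 0, 3, 8).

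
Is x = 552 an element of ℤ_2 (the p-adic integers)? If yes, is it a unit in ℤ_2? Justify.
x ∈ ℤ_2 but not a unit; v_2(x) = 3 > 0

ℤ_2 = {x ∈ ℚ_2 : v_2(x) ≥ 0} and ℤ_2^× = {x ∈ ℤ_2 : v_2(x) = 0}. Here v_2(552) = v_2(num) − v_2(den) = 3; compare against these criteria.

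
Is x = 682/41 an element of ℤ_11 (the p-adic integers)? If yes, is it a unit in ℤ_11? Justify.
x ∈ ℤ_11 but not a unit; v_11(x) = 1 > 0

ℤ_11 = {x ∈ ℚ_11 : v_11(x) ≥ 0} and ℤ_11^× = {x ∈ ℤ_11 : v_11(x) = 0}. Here v_11(682/41) = v_11(num) − v_11(den) = 1; compare against these criteria.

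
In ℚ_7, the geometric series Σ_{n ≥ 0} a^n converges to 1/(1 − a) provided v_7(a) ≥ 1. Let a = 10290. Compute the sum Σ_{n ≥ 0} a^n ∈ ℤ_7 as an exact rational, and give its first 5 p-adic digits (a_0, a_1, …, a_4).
Σ a^n = 1/(1 − a) = -1/10289;  first 5 digits = (1, 0, 0, 2, 4)

v_7(a) = 3 ≥ 1, so the series converges in ℤ_7 to 1/(1 − a) = 1/(1 − 10290) = -1/10289. Expand this rational in ℤ_7: compute digits iteratively via d_i = x_i mod 7, x_{i+1} = (x_i − d_i)/7. The first 5 digits are (1, 0, 0, 2, 4).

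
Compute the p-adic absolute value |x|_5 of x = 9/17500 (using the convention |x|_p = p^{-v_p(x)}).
|9/17500|_5 = 625

Step 1 — compute v_5(x) by factoring powers of 5 out of the numerator and denominator: v_5(9/17500) = -4. Step 2 — apply |x|_p = p^{-v_p(x)} = 5^{4} = 625.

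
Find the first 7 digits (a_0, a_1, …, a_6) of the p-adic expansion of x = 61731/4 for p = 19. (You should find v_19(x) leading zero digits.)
(a_0, …, a_6) = (0, 0, 0, 7, 14, 4, 14)

v_19(61731/4) = 3, so a_0 = ... = a_2 = 0. Factor out: x = 19^3 · u with u = 9/4 a unit in ℤ_19. Expand u iteratively via a_{v+i} = u_i mod 19, u_{i+1} = (u_i − a_{v+i})/19:
  u_0 = 9/4;  a_3 = 7;  u_1 = (u_0 − 7)/19 = -1/4
  u_1 = -1/4;  a_4 = 14;  u_2 = (u_1 − 14)/19 = -3/4
  u_2 = -3/4;  a_5 = 4;  u_3 = (u_2 − 4)/19 = -1/4
  u_3 = -1/4;  a_6 = 14;  u_4 = (u_3 − 14)/19 = -3/4
Digits: (0, 0, 0, 7, 14, 4, 14).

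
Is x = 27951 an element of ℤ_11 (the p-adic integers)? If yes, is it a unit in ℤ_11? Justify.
x ∈ ℤ_11 but not a unit; v_11(x) = 3 > 0

ℤ_11 = {x ∈ ℚ_11 : v_11(x) ≥ 0} and ℤ_11^× = {x ∈ ℤ_11 : v_11(x) = 0}. Here v_11(27951) = v_11(num) − v_11(den) = 3; compare against these criteria.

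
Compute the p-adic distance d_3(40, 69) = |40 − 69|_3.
d_3(40, 69) = 1

Step 1 — x − y = 40 − 69 = -29. Step 2 — v_3(-29) = 0 (factor: -29 = −(3^0 · 29); the sign does not affect v_p). Step 3 — |x − y|_3 = 3^{0} = 1.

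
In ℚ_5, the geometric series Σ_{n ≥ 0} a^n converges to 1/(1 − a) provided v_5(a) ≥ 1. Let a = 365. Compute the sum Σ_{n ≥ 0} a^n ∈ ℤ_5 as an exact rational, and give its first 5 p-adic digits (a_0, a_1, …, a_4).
Σ a^n = 1/(1 − a) = -1/364;  first 5 digits = (1, 3, 3, 0, 3)

v_5(a) = 1 ≥ 1, so the series converges in ℤ_5 to 1/(1 − a) = 1/(1 − 365) = -1/364. Expand this rational in ℤ_5: compute digits iteratively via d_i = x_i mod 5, x_{i+1} = (x_i − d_i)/5. The first 5 digits are (1, 3, 3, 0, 3).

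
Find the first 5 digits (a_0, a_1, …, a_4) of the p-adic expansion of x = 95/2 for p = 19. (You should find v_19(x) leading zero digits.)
(a_0, …, a_4) = (0, 12, 9, 9, 9)

v_19(95/2) = 1, so a_0 = ... = a_0 = 0. Factor out: x = 19^1 · u with u = 5/2 a unit in ℤ_19. Expand u iteratively via a_{v+i} = u_i mod 19, u_{i+1} = (u_i − a_{v+i})/19:
  u_0 = 5/2;  a_1 = 12;  u_1 = (u_0 − 12)/19 = -1/2
  u_1 = -1/2;  a_2 = 9;  u_2 = (u_1 − 9)/19 = -1/2
  u_2 = -1/2;  a_3 = 9;  u_3 = (u_2 − 9)/19 = -1/2
  u_3 = -1/2;  a_4 = 9;  u_4 = (u_3 − 9)/19 = -1/2
Digits: (0, 12, 9, 9, 9).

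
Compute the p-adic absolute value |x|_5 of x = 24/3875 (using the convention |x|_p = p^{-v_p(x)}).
|24/3875|_5 = 125

Step 1 — compute v_5(x) by factoring powers of 5 out of the numerator and denominator: v_5(24/3875) = -3. Step 2 — apply |x|_p = p^{-v_p(x)} = 5^{3} = 125.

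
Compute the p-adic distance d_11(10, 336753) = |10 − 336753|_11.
d_11(10, 336753) = 1/14641

Step 1 — x − y = 10 − 336753 = -336743. Step 2 — v_11(-336743) = 4 (factor: -336743 = −(11^4 · 23); the sign does not affect v_p). Step 3 — |x − y|_11 = 11^{-4} = 1/14641.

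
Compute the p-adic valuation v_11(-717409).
v_11(-717409) = 4

v_11(n) is the largest exponent k such that 11^k divides n. Factor out: -717409 = -11^4 · 49. (Sign doesn't affect v_p.) So v_11(-717409) = 4.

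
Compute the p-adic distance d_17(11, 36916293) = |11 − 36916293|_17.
d_17(11, 36916293) = 1/1419857

Step 1 — x − y = 11 − 36916293 = -36916282. Step 2 — v_17(-36916282) = 5 (factor: -36916282 = −(17^5 · 26); the sign does not affect v_p). Step 3 — |x − y|_17 = 17^{-5} = 1/1419857.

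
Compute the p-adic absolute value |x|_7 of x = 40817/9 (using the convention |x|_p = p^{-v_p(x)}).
|40817/9|_7 = 1/2401

Step 1 — compute v_7(x) by factoring powers of 7 out of the numerator and denominator: v_7(40817/9) = 4. Step 2 — apply |x|_p = p^{-v_p(x)} = 7^{-4} = 1/2401.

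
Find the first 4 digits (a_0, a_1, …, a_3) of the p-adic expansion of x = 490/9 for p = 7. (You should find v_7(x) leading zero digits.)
(a_0, …, a_3) = (0, 0, 5, 1)

v_7(490/9) = 2, so a_0 = ... = a_1 = 0. Factor out: x = 7^2 · u with u = 10/9 a unit in ℤ_7. Expand u iteratively via a_{v+i} = u_i mod 7, u_{i+1} = (u_i − a_{v+i})/7:
  u_0 = 10/9;  a_2 = 5;  u_1 = (u_0 − 5)/7 = -5/9
  u_1 = -5/9;  a_3 = 1;  u_2 = (u_1 − 1)/7 = -2/9
Digits: (0, 0, 5, 1).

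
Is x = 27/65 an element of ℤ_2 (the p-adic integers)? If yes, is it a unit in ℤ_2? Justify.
x ∈ ℤ_2^× (unit); v_2(x) = 0

ℤ_2 = {x ∈ ℚ_2 : v_2(x) ≥ 0} and ℤ_2^× = {x ∈ ℤ_2 : v_2(x) = 0}. Here v_2(27/65) = v_2(num) − v_2(den) = 0; compare against these criteria.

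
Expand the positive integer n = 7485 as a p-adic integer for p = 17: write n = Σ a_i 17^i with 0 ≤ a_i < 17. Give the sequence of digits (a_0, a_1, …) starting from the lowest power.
(a_0, a_1, …) = (5, 15, 8, 1)

Repeated division by 17 gives the digits low-to-high: 7485 = 5 + 15·17^1 + 8·17^2 + 1·17^3. Digit sequence: (5, 15, 8, 1).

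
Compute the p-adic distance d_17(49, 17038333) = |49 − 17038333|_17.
d_17(49, 17038333) = 1/1419857

Step 1 — x − y = 49 − 17038333 = -17038284. Step 2 — v_17(-17038284) = 5 (factor: -17038284 = −(17^5 · 12); the sign does not affect v_p). Step 3 — |x − y|_17 = 17^{-5} = 1/1419857.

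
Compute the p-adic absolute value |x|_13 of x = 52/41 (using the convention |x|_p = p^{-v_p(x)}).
|52/41|_13 = 1/13

Step 1 — compute v_13(x) by factoring powers of 13 out of the numerator and denominator: v_13(52/41) = 1. Step 2 — apply |x|_p = p^{-v_p(x)} = 13^{-1} = 1/13.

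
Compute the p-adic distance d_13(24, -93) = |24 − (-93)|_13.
d_13(24, -93) = 1/13

Step 1 — x − y = 24 − (-93) = 117. Step 2 — v_13(117) = 1 (factor: 117 = (13^1 · 9); the sign does not affect v_p). Step 3 — |x − y|_13 = 13^{-1} = 1/13.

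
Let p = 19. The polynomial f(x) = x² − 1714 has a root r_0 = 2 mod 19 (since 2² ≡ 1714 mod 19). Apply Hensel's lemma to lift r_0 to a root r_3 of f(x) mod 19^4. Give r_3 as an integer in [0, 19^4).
r_3 = 103495 (mod 130321)

Hensel's recurrence: r_{i+1} = r_i − f(r_i)·(f′(r_i))^{-1} mod 19^{i+2}, with f′(x) = 2x. Iterate:
  r_0 = 2 (mod 19)
  r_1 = 249 (mod 361)
  r_2 = 610 (mod 6859)
  r_3 = 103495 (mod 130321)
Final: r_3 = 103495, and one checks f(r_3) ≡ 0 mod 19^4.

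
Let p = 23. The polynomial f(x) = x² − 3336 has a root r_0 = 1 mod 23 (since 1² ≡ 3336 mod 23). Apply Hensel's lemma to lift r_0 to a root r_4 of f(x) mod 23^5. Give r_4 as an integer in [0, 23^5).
r_4 = 6305497 (mod 6436343)

Hensel's recurrence: r_{i+1} = r_i − f(r_i)·(f′(r_i))^{-1} mod 23^{i+2}, with f′(x) = 2x. Iterate:
  r_0 = 1 (mod 23)
  r_1 = 346 (mod 529)
  r_2 = 2991 (mod 12167)
  r_3 = 148995 (mod 279841)
  r_4 = 6305497 (mod 6436343)
Final: r_4 = 6305497, and one checks f(r_4) ≡ 0 mod 23^5.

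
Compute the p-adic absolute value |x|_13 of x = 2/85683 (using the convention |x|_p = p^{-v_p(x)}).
|2/85683|_13 = 28561

Step 1 — compute v_13(x) by factoring powers of 13 out of the numerator and denominator: v_13(2/85683) = -4. Step 2 — apply |x|_p = p^{-v_p(x)} = 13^{4} = 28561.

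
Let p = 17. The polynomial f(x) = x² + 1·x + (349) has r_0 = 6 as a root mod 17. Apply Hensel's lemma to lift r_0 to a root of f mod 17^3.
r_2 = 1910 (mod 4913)

Hensel: r_{i+1} = r_i − f(r_i)·(f′(r_i))^{-1} mod 17^{i+2}, f′(x) = 2x + 1. Iterate:
  r_0 = 6 (mod 17)
  r_1 = 176 (mod 289)
  r_2 = 1910 (mod 4913)
Final: r = 1910 satisfies f(r) ≡ 0 mod 17^3.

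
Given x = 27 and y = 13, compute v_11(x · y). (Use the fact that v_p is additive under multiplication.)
v_11(351) = 0

v_p(x) = 0 (factor: 27 = 11^0 · 27); v_p(y) = 0 (factor: 13 = 11^0 · 13). Additivity: v_p(xy) = v_p(x) + v_p(y) = 0 + 0 = 0. (Direct check: xy = 351 = 11^0 · (351).)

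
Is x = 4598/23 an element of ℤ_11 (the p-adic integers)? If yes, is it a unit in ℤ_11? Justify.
x ∈ ℤ_11 but not a unit; v_11(x) = 2 > 0

ℤ_11 = {x ∈ ℚ_11 : v_11(x) ≥ 0} and ℤ_11^× = {x ∈ ℤ_11 : v_11(x) = 0}. Here v_11(4598/23) = v_11(num) − v_11(den) = 2; compare against these criteria.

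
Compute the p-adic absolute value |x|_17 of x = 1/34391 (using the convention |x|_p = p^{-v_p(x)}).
|1/34391|_17 = 4913

Step 1 — compute v_17(x) by factoring powers of 17 out of the numerator and denominator: v_17(1/34391) = -3. Step 2 — apply |x|_p = p^{-v_p(x)} = 17^{3} = 4913.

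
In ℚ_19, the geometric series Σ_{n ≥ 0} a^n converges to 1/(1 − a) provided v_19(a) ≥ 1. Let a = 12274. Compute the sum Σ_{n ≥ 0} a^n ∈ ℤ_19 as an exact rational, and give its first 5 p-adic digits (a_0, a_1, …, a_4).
Σ a^n = 1/(1 − a) = -1/12273;  first 5 digits = (1, 0, 15, 1, 16)

v_19(a) = 2 ≥ 1, so the series converges in ℤ_19 to 1/(1 − a) = 1/(1 − 12274) = -1/12273. Expand this rational in ℤ_19: compute digits iteratively via d_i = x_i mod 19, x_{i+1} = (x_i − d_i)/19. The first 5 digits are (1, 0, 15, 1, 16).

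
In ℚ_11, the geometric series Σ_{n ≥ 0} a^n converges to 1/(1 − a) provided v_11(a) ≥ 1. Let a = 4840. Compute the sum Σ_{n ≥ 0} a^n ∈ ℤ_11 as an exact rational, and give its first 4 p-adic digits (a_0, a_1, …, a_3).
Σ a^n = 1/(1 − a) = -1/4839;  first 4 digits = (1, 0, 7, 3)

v_11(a) = 2 ≥ 1, so the series converges in ℤ_11 to 1/(1 − a) = 1/(1 − 4840) = -1/4839. Expand this rational in ℤ_11: compute digits iteratively via d_i = x_i mod 11, x_{i+1} = (x_i − d_i)/11. The first 4 digits are (1, 0, 7, 3).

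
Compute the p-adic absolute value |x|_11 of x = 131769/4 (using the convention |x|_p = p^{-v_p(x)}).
|131769/4|_11 = 1/14641

Step 1 — compute v_11(x) by factoring powers of 11 out of the numerator and denominator: v_11(131769/4) = 4. Step 2 — apply |x|_p = p^{-v_p(x)} = 11^{-4} = 1/14641.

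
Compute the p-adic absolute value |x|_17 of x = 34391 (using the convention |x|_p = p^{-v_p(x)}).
|34391|_17 = 1/4913

Step 1 — compute v_17(x) by factoring powers of 17 out of the numerator and denominator: v_17(34391) = 3. Step 2 — apply |x|_p = p^{-v_p(x)} = 17^{-3} = 1/4913.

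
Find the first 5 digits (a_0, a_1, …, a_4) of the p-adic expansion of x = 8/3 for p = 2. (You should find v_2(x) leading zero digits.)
(a_0, …, a_4) = (0, 0, 0, 1, 1)

v_2(8/3) = 3, so a_0 = ... = a_2 = 0. Factor out: x = 2^3 · u with u = 1/3 a unit in ℤ_2. Expand u iteratively via a_{v+i} = u_i mod 2, u_{i+1} = (u_i − a_{v+i})/2:
  u_0 = 1/3;  a_3 = 1;  u_1 = (u_0 − 1)/2 = -1/3
  u_1 = -1/3;  a_4 = 1;  u_2 = (u_1 − 1)/2 = -2/3
Digits: (0, 0, 0, 1, 1).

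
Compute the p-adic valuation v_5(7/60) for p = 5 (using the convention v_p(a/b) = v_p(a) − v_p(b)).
v_5(7/60) = -1

Factor powers of 5 from the numerator and denominator of the reduced fraction: 7 = 5^0 · 7 and 60 = 5^1 · 12. Apply v_p(a/b) = v_p(a) − v_p(b): v_5(7/60) = 0 − 1 = -1.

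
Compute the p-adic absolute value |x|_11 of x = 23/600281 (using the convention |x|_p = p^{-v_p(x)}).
|23/600281|_11 = 14641

Step 1 — compute v_11(x) by factoring powers of 11 out of the numerator and denominator: v_11(23/600281) = -4. Step 2 — apply |x|_p = p^{-v_p(x)} = 11^{4} = 14641.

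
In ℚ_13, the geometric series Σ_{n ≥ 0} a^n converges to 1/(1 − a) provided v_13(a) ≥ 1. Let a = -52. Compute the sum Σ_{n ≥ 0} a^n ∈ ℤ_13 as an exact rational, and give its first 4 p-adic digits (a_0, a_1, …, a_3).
Σ a^n = 1/(1 − a) = 1/53;  first 4 digits = (1, 9, 2, 2)

v_13(a) = 1 ≥ 1, so the series converges in ℤ_13 to 1/(1 − a) = 1/(1 − (-52)) = 1/53. Expand this rational in ℤ_13: compute digits iteratively via d_i = x_i mod 13, x_{i+1} = (x_i − d_i)/13. The first 4 digits are (1, 9, 2, 2).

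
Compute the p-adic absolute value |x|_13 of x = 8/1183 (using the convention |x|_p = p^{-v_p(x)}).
|8/1183|_13 = 169

Step 1 — compute v_13(x) by factoring powers of 13 out of the numerator and denominator: v_13(8/1183) = -2. Step 2 — apply |x|_p = p^{-v_p(x)} = 13^{2} = 169.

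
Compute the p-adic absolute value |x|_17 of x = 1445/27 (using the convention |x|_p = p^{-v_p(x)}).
|1445/27|_17 = 1/289

Step 1 — compute v_17(x) by factoring powers of 17 out of the numerator and denominator: v_17(1445/27) = 2. Step 2 — apply |x|_p = p^{-v_p(x)} = 17^{-2} = 1/289.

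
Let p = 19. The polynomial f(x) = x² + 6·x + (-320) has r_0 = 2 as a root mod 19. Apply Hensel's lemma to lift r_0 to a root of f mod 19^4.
r_3 = 45374 (mod 130321)

Hensel: r_{i+1} = r_i − f(r_i)·(f′(r_i))^{-1} mod 19^{i+2}, f′(x) = 2x + 6. Iterate:
  r_0 = 2 (mod 19)
  r_1 = 249 (mod 361)
  r_2 = 4220 (mod 6859)
  r_3 = 45374 (mod 130321)
Final: r = 45374 satisfies f(r) ≡ 0 mod 19^4.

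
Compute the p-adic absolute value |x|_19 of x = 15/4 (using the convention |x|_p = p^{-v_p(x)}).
|15/4|_19 = 1

Step 1 — compute v_19(x) by factoring powers of 19 out of the numerator and denominator: v_19(15/4) = 0. Step 2 — apply |x|_p = p^{-v_p(x)} = 19^{0} = 1.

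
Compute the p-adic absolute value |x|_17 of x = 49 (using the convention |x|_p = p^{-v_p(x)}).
|49|_17 = 1

Step 1 — compute v_17(x) by factoring powers of 17 out of the numerator and denominator: v_17(49) = 0. Step 2 — apply |x|_p = p^{-v_p(x)} = 17^{0} = 1.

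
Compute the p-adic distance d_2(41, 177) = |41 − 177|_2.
d_2(41, 177) = 1/8

Step 1 — x − y = 41 − 177 = -136. Step 2 — v_2(-136) = 3 (factor: -136 = −(2^3 · 17); the sign does not affect v_p). Step 3 — |x − y|_2 = 2^{-3} = 1/8.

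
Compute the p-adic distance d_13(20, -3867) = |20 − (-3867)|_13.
d_13(20, -3867) = 1/169

Step 1 — x − y = 20 − (-3867) = 3887. Step 2 — v_13(3887) = 2 (factor: 3887 = (13^2 · 23); the sign does not affect v_p). Step 3 — |x − y|_13 = 13^{-2} = 1/169.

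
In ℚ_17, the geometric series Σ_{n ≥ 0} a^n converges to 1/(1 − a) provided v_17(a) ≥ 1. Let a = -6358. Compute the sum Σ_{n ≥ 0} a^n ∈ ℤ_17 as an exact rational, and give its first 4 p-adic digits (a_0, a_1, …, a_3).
Σ a^n = 1/(1 − a) = 1/6359;  first 4 digits = (1, 0, 12, 15)

v_17(a) = 2 ≥ 1, so the series converges in ℤ_17 to 1/(1 − a) = 1/(1 − (-6358)) = 1/6359. Expand this rational in ℤ_17: compute digits iteratively via d_i = x_i mod 17, x_{i+1} = (x_i − d_i)/17. The first 4 digits are (1, 0, 12, 15).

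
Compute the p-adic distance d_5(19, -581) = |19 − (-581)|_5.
d_5(19, -581) = 1/25

Step 1 — x − y = 19 − (-581) = 600. Step 2 — v_5(600) = 2 (factor: 600 = (5^2 · 24); the sign does not affect v_p). Step 3 — |x − y|_5 = 5^{-2} = 1/25.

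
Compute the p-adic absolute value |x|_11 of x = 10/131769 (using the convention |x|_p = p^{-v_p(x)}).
|10/131769|_11 = 14641

Step 1 — compute v_11(x) by factoring powers of 11 out of the numerator and denominator: v_11(10/131769) = -4. Step 2 — apply |x|_p = p^{-v_p(x)} = 11^{4} = 14641.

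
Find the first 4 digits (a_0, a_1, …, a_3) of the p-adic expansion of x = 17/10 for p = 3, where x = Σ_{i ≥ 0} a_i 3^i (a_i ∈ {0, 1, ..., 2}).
(a_0, …, a_3) = (2, 2, 2, 0)

v_3(17/10) = 0 (numerator and denominator both coprime to 3), so x ∈ ℤ_3^×. Compute digits iteratively via a_i = x_i mod 3, x_{i+1} = (x_i − a_i)/3, with x_0 = x:
  x_0 = 17/10;  a_0 = 2;  x_1 = (x_0 − 2)/3 = -1/10
  x_1 = -1/10;  a_1 = 2;  x_2 = (x_1 − 2)/3 = -7/10
  x_2 = -7/10;  a_2 = 2;  x_3 = (x_2 − 2)/3 = -9/10
  x_3 = -9/10;  a_3 = 0;  x_4 = (x_3 − 0)/3 = -3/10
Digits: (2, 2, 2, 0).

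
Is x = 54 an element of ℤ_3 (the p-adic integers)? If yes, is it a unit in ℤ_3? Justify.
x ∈ ℤ_3 but not a unit; v_3(x) = 3 > 0

ℤ_3 = {x ∈ ℚ_3 : v_3(x) ≥ 0} and ℤ_3^× = {x ∈ ℤ_3 : v_3(x) = 0}. Here v_3(54) = v_3(num) − v_3(den) = 3; compare against these criteria.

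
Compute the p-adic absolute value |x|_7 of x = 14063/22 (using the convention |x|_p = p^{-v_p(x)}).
|14063/22|_7 = 1/343

Step 1 — compute v_7(x) by factoring powers of 7 out of the numerator and denominator: v_7(14063/22) = 3. Step 2 — apply |x|_p = p^{-v_p(x)} = 7^{-3} = 1/343.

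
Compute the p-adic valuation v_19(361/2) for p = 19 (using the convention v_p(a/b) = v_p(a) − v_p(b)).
v_19(361/2) = 2

Factor powers of 19 from the numerator and denominator of the reduced fraction: 361 = 19^2 · 1 and 2 = 19^0 · 2. Apply v_p(a/b) = v_p(a) − v_p(b): v_19(361/2) = 2 − 0 = 2.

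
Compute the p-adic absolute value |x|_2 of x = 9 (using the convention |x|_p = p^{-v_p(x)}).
|9|_2 = 1

Step 1 — compute v_2(x) by factoring powers of 2 out of the numerator and denominator: v_2(9) = 0. Step 2 — apply |x|_p = p^{-v_p(x)} = 2^{0} = 1.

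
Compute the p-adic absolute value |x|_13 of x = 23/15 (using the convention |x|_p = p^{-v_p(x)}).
|23/15|_13 = 1

Step 1 — compute v_13(x) by factoring powers of 13 out of the numerator and denominator: v_13(23/15) = 0. Step 2 — apply |x|_p = p^{-v_p(x)} = 13^{0} = 1.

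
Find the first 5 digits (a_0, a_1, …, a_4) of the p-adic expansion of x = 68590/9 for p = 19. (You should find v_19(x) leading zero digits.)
(a_0, …, a_4) = (0, 0, 0, 18, 16)

v_19(68590/9) = 3, so a_0 = ... = a_2 = 0. Factor out: x = 19^3 · u with u = 10/9 a unit in ℤ_19. Expand u iteratively via a_{v+i} = u_i mod 19, u_{i+1} = (u_i − a_{v+i})/19:
  u_0 = 10/9;  a_3 = 18;  u_1 = (u_0 − 18)/19 = -8/9
  u_1 = -8/9;  a_4 = 16;  u_2 = (u_1 − 16)/19 = -8/9
Digits: (0, 0, 0, 18, 16).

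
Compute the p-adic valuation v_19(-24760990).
v_19(-24760990) = 5

v_19(n) is the largest exponent k such that 19^k divides n. Factor out: -24760990 = -19^5 · 10. (Sign doesn't affect v_p.) So v_19(-24760990) = 5.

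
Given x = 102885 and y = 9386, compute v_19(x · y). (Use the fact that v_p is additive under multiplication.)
v_19(965678610) = 5

v_p(x) = 3 (factor: 102885 = 19^3 · 15); v_p(y) = 2 (factor: 9386 = 19^2 · 26). Additivity: v_p(xy) = v_p(x) + v_p(y) = 3 + 2 = 5. (Direct check: xy = 965678610 = 19^5 · (390).)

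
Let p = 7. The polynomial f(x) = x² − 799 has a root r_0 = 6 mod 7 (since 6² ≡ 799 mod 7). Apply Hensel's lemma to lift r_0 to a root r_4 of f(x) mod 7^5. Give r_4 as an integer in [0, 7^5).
r_4 = 11801 (mod 16807)

Hensel's recurrence: r_{i+1} = r_i − f(r_i)·(f′(r_i))^{-1} mod 7^{i+2}, with f′(x) = 2x. Iterate:
  r_0 = 6 (mod 7)
  r_1 = 41 (mod 49)
  r_2 = 139 (mod 343)
  r_3 = 2197 (mod 2401)
  r_4 = 11801 (mod 16807)
Final: r_4 = 11801, and one checks f(r_4) ≡ 0 mod 7^5.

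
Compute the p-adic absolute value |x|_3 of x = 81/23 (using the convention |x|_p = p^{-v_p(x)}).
|81/23|_3 = 1/81

Step 1 — compute v_3(x) by factoring powers of 3 out of the numerator and denominator: v_3(81/23) = 4. Step 2 — apply |x|_p = p^{-v_p(x)} = 3^{-4} = 1/81.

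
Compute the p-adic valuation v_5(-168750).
v_5(-168750) = 5

v_5(n) is the largest exponent k such that 5^k divides n. Factor out: -168750 = -5^5 · 54. (Sign doesn't affect v_p.) So v_5(-168750) = 5.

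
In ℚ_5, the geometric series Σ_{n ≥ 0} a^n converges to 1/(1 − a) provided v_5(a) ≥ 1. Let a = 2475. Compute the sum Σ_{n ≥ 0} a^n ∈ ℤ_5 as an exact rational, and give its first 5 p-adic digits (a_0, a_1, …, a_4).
Σ a^n = 1/(1 − a) = -1/2474;  first 5 digits = (1, 0, 4, 4, 4)

v_5(a) = 2 ≥ 1, so the series converges in ℤ_5 to 1/(1 − a) = 1/(1 − 2475) = -1/2474. Expand this rational in ℤ_5: compute digits iteratively via d_i = x_i mod 5, x_{i+1} = (x_i − d_i)/5. The first 5 digits are (1, 0, 4, 4, 4).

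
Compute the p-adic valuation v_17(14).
v_17(14) = 0

v_17(n) is the largest exponent k such that 17^k divides n. Factor out: 14 = 17^0 · 14. (Sign doesn't affect v_p.) So v_17(14) = 0.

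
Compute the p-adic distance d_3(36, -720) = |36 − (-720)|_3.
d_3(36, -720) = 1/27

Step 1 — x − y = 36 − (-720) = 756. Step 2 — v_3(756) = 3 (factor: 756 = (3^3 · 28); the sign does not affect v_p). Step 3 — |x − y|_3 = 3^{-3} = 1/27.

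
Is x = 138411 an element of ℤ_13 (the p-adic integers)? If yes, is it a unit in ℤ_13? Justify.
x ∈ ℤ_13 but not a unit; v_13(x) = 3 > 0

ℤ_13 = {x ∈ ℚ_13 : v_13(x) ≥ 0} and ℤ_13^× = {x ∈ ℤ_13 : v_13(x) = 0}. Here v_13(138411) = v_13(num) − v_13(den) = 3; compare against these criteria.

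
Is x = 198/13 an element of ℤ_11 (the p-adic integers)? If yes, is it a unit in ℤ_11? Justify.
x ∈ ℤ_11 but not a unit; v_11(x) = 1 > 0

ℤ_11 = {x ∈ ℚ_11 : v_11(x) ≥ 0} and ℤ_11^× = {x ∈ ℤ_11 : v_11(x) = 0}. Here v_11(198/13) = v_11(num) − v_11(den) = 1; compare against these criteria.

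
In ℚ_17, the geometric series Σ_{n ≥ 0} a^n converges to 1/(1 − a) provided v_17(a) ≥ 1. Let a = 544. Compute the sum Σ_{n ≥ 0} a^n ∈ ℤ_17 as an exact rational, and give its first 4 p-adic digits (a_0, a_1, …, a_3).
Σ a^n = 1/(1 − a) = -1/543;  first 4 digits = (1, 15, 5, 1)

v_17(a) = 1 ≥ 1, so the series converges in ℤ_17 to 1/(1 − a) = 1/(1 − 544) = -1/543. Expand this rational in ℤ_17: compute digits iteratively via d_i = x_i mod 17, x_{i+1} = (x_i − d_i)/17. The first 4 digits are (1, 15, 5, 1).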